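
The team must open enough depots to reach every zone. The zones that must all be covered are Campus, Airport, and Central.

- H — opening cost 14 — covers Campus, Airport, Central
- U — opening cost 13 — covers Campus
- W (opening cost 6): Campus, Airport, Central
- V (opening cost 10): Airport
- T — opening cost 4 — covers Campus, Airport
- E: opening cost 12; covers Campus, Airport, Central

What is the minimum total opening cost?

6

W alone covers Campus, Airport, Central — every zone.
Total opening cost: 6.
No cover costs less than 6.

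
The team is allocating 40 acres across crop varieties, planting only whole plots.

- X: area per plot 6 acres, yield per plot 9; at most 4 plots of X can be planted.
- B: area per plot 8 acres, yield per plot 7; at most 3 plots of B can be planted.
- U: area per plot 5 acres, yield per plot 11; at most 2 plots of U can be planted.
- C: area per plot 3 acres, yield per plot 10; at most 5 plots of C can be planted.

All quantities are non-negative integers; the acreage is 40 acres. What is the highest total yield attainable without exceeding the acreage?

90

This is a bounded integer knapsack.
C has the best ratio (10/3); taking only C gives at most 5×10 = 50 (stopped by the supply cap of 5).
Mixing does better — 2×X, 2×U, and 5×C: area 37 ≤ 40, yield 2·9 + 2·11 + 5·10 = 90.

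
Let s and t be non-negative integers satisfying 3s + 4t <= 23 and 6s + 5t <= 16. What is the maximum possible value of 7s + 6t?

19

(s,t)=(1,2): 3·1+4·2=11≤23, 6·1+5·2=16≤16, objective 19.
(s,t)=(0,3): 3·0+4·3=12≤23, 6·0+5·3=15≤16, objective 18.
(s,t)=(1,1): 3·1+4·1=7≤23, 6·1+5·1=11≤16, objective 13.
No feasible integer point exceeds 19.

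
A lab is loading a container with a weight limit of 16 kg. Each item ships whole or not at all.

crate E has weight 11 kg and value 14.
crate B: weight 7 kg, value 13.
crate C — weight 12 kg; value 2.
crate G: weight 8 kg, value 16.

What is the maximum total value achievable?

29

Take crate B and crate G: weight 7 + 8 = 15 ≤ 16, value 13 + 16 = 29.
No other feasible combination does better.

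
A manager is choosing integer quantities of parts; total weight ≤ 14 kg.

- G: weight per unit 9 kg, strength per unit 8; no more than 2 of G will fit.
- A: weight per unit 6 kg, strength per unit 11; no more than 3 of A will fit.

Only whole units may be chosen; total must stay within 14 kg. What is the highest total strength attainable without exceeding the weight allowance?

22

2×A: weight 12 ≤ 14, strength 2·11 = 22.
1×A: weight 6 ≤ 14, strength 1·11 = 11.
Best is 22.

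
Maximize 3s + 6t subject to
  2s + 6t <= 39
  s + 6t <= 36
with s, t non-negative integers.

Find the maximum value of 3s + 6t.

Relaxing integrality, the LP optimum is 58.50 at (s,t) = (19.5, 0), which is not an integer point.
(s,t)=(19,0): 2·19+6·0=38≤39, 1·19+6·0=19≤36, objective 57.
(s,t)=(18,0): 2·18+6·0=36≤39, 1·18+6·0=18≤36, objective 54.
The best lattice point is (19,0), giving 57.

57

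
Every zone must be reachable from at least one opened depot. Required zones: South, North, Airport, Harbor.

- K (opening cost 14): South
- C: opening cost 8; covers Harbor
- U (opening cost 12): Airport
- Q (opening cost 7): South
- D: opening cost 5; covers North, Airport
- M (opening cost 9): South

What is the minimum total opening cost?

Choose C, Q, and D: together they cover South, North, Airport, Harbor — every zone.
Total opening cost: 8 + 7 + 5 = 20.
No cover costs less than 20.

20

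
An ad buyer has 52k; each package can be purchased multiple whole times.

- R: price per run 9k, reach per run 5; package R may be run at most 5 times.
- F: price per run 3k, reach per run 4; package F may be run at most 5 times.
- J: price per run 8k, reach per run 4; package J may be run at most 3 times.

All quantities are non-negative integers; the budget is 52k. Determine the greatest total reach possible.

40

Take 4×R and 5×F: price 51 ≤ 52, reach 4·5 + 5·4 = 40.
F has the best ratio (4/3) and is taken to its limit of 5; remaining capacity is filled optimally with the others.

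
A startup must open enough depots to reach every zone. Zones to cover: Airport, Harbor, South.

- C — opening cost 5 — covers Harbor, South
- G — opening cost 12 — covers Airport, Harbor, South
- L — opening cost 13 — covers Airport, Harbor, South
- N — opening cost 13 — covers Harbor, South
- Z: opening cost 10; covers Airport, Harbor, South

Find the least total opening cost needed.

The greedy cost-per-new-zone heuristic would pick C and Z for 15, but a cheaper cover exists.
Z alone covers Airport, Harbor, South — every zone.
Total opening cost: 10.
No cover costs less than 10.

10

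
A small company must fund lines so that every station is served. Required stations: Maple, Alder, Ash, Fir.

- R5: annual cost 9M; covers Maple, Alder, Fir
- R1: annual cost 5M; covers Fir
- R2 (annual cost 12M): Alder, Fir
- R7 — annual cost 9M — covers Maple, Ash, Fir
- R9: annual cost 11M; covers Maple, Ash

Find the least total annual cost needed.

Choose R5 and R7: together they cover Maple, Alder, Ash, Fir — every station.
Total annual cost: 9 + 9 = 18.

18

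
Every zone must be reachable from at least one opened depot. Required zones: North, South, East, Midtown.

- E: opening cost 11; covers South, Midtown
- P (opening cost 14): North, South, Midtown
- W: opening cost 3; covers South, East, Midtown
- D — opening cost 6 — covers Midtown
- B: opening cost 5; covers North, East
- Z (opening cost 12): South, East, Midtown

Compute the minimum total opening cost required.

This is a weighted set-cover instance.
Choose W and B: together they cover North, South, East, Midtown — every zone.
Total opening cost: 3 + 5 = 8.

8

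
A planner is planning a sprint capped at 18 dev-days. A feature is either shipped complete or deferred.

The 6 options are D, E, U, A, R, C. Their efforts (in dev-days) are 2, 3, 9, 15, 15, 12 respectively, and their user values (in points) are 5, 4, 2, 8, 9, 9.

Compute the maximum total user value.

18

Take D, E, and C: effort 2 + 3 + 12 = 17 ≤ 18, user value 5 + 4 + 9 = 18.
No other feasible combination does better.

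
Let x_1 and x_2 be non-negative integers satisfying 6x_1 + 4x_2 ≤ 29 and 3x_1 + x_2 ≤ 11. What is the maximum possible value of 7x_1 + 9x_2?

63

Relaxing integrality, the LP optimum is 65.25 at (x_1,x_2) = (0, 7.25), which is not an integer point.
(x_1,x_2)=(0,7) is feasible, giving 63.
(x_1,x_2)=(0,6) is feasible, giving 54.
The best lattice point is (0,7), giving 63.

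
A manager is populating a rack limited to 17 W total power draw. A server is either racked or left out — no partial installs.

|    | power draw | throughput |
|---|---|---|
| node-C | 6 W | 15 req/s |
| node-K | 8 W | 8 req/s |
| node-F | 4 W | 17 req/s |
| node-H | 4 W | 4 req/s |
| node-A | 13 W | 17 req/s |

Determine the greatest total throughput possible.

36

node-F + node-A: power draw 4 + 13 = 17 ≤ 17, throughput 17 + 17 = 34.
node-C + node-F: power draw 6 + 4 = 10 ≤ 17, throughput 15 + 17 = 32.
node-C + node-F + node-H: power draw 6 + 4 + 4 = 14 ≤ 17, throughput 15 + 17 + 4 = 36.
Best is node-C, node-F, and node-H with total throughput 36.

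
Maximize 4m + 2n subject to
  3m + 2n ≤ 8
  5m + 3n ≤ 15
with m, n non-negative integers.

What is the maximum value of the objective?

(m,n)=(2,1) is feasible, giving 10.
(m,n)=(1,2) is feasible, giving 8.
(m,n)=(2,0) is feasible, giving 8.
The best lattice point is (2,1), giving 10.

10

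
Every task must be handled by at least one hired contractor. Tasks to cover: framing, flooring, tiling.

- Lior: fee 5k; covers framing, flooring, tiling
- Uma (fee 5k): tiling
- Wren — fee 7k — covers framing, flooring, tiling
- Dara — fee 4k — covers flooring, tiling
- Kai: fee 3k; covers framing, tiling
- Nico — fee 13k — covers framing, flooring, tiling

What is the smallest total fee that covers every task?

5

The greedy cost-per-new-task heuristic would pick Kai and Dara for 7, but a cheaper cover exists.
Lior alone covers framing, flooring, tiling — every task.
Total fee: 5.
No cover costs less than 5.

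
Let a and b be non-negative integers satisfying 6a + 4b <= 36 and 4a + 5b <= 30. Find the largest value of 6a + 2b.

36

(a,b)=(6,0): 6·6+4·0=36≤36, 4·6+5·0=24≤30, objective 36.
(a,b)=(5,1): 6·5+4·1=34≤36, 4·5+5·1=25≤30, objective 32.
(a,b)=(5,0): 6·5+4·0=30≤36, 4·5+5·0=20≤30, objective 30.
The best lattice point is (6,0), giving 36.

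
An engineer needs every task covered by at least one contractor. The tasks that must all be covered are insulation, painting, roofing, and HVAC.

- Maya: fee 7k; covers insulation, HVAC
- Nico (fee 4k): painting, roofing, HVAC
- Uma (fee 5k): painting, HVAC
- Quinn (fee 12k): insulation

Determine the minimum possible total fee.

This is an integer covering problem.
Choose Maya and Nico: together they cover insulation, painting, roofing, HVAC — every task.
Total fee: 7 + 4 = 11.

11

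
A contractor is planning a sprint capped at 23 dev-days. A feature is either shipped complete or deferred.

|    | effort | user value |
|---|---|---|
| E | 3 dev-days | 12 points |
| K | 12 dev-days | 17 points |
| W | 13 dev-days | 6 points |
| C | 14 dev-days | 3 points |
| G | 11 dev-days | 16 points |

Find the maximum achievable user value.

Treat it as a binary knapsack problem.
Take K and G: effort 12 + 11 = 23 ≤ 23, user value 17 + 16 = 33.
No other feasible combination does better.

33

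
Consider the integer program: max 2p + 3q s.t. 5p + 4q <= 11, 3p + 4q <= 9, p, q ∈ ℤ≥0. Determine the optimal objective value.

Relaxing integrality, the LP optimum is 6.75 at (p,q) = (0, 2.25), which is not an integer point.
(p,q)=(0,2): 5·0+4·2=8≤11, 3·0+4·2=8≤9, objective 6.
(p,q)=(1,1): 5·1+4·1=9≤11, 3·1+4·1=7≤9, objective 5.
(p,q)=(0,1): 5·0+4·1=4≤11, 3·0+4·1=4≤9, objective 3.
The best lattice point is (0,2), giving 6.

6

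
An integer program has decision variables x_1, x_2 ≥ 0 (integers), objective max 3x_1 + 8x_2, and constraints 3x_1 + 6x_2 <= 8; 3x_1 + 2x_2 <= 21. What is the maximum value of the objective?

The continuous relaxation peaks at (0, 1.33) with value 10.67; rounding to a feasible lattice point costs some objective.
(x_1,x_2)=(0,1): 3·0+6·1=6≤8, 3·0+2·1=2≤21, objective 8.
(x_1,x_2)=(1,0): 3·1+6·0=3≤8, 3·1+2·0=3≤21, objective 3.
Maximum is 8 at (x_1,x_2)=(0,1).

8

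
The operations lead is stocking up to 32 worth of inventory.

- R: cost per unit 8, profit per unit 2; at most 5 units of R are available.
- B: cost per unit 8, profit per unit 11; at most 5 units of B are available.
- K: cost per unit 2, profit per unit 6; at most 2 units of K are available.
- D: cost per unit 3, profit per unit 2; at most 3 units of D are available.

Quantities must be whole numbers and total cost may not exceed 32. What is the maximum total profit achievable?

This is a bounded integer knapsack.
3×B and 2×K: cost 28 ≤ 32, profit 3·11 + 2·6 = 45.
3×B, 2×K, and 1×D: cost 31 ≤ 32, profit 3·11 + 2·6 + 1·2 = 47.
Best is 47.

47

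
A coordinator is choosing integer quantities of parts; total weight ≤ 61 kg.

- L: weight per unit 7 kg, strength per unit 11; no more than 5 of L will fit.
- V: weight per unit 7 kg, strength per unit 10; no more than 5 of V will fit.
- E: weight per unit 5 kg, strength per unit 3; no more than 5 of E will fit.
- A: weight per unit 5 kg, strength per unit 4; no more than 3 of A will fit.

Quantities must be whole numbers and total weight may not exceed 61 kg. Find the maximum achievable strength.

5×L, 3×V, and 1×A: weight 61 ≤ 61, strength 5·11 + 3·10 + 1·4 = 89.
4×L, 4×V, and 1×A: weight 61 ≤ 61, strength 4·11 + 4·10 + 1·4 = 88.
Best is 89.

89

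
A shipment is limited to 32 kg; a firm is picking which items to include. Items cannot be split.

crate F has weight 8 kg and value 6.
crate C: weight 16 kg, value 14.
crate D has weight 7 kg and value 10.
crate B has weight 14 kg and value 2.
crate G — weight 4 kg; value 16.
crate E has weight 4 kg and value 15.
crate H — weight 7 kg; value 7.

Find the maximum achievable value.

Allowing fractional choices, the relaxed optimum would be about 56.8, but items are indivisible.
crate F + crate D + crate G + crate E + crate H: weight 8 + 7 + 4 + 4 + 7 = 30 ≤ 32, value 6 + 10 + 16 + 15 + 7 = 54.
crate C + crate D + crate G + crate E: weight 16 + 7 + 4 + 4 = 31 ≤ 32, value 14 + 10 + 16 + 15 = 55.
Best is crate C, crate D, crate G, and crate E with total value 55.

55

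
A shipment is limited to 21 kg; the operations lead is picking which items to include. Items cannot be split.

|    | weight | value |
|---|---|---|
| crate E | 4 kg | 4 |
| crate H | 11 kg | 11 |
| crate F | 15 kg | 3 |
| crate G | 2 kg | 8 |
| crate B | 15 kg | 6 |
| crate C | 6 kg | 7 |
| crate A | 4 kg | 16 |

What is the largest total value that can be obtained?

This is an integer program with binary decision variables.
Take crate E, crate H, crate G, and crate A: weight 4 + 11 + 2 + 4 = 21 ≤ 21, value 4 + 11 + 8 + 16 = 39.
No other feasible combination does better.

39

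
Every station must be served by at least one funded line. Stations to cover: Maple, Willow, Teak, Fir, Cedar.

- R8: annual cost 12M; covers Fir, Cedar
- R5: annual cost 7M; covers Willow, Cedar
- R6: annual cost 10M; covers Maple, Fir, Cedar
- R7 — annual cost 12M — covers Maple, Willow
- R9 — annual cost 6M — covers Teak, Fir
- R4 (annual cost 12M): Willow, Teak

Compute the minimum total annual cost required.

This is an integer covering problem.
The greedy cost-per-new-station heuristic would pick R9, R5, and R6 for 23, but a cheaper cover exists.
Choose R6 and R4: together they cover Maple, Willow, Teak, Fir, Cedar — every station.
Total annual cost: 10 + 12 = 22.
No cover costs less than 22.

22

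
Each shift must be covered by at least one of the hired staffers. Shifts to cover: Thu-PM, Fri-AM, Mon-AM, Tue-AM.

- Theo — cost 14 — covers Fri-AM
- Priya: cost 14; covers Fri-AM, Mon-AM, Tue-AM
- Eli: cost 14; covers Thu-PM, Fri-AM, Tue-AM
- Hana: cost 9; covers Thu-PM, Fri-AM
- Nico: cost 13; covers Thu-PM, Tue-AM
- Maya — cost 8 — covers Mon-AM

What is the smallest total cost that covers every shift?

22

The greedy cost-per-new-shift heuristic would pick Hana and Priya for 23, but a cheaper cover exists.
Choose Eli and Maya: together they cover Thu-PM, Fri-AM, Mon-AM, Tue-AM — every shift.
Total cost: 14 + 8 = 22.
No cover costs less than 22.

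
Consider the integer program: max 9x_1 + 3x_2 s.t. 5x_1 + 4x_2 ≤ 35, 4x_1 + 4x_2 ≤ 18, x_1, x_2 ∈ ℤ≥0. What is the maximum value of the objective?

36

The continuous relaxation peaks at (4.5, 0) with value 40.50; rounding to a feasible lattice point costs some objective.
(x_1,x_2)=(4,0): 5·4+4·0=20≤35, 4·4+4·0=16≤18, objective 36.
(x_1,x_2)=(3,1): 5·3+4·1=19≤35, 4·3+4·1=16≤18, objective 30.
(x_1,x_2)=(3,0): 5·3+4·0=15≤35, 4·3+4·0=12≤18, objective 27.
The best lattice point is (4,0), giving 36.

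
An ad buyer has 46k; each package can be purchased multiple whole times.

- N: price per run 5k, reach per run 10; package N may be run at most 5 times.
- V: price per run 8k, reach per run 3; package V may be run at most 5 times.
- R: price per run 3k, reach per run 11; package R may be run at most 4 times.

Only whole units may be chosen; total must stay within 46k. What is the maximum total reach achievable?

5×N, 1×V, and 4×R: price 45 ≤ 46, reach 5·10 + 1·3 + 4·11 = 97.
5×N and 4×R: price 37 ≤ 46, reach 5·10 + 4·11 = 94.
Best is 97.

97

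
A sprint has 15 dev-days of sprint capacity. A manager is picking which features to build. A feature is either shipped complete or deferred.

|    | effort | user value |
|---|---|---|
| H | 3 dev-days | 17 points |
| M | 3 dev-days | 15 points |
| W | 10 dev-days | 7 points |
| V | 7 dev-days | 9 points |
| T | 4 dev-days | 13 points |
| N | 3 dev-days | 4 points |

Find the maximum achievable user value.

49

H + M + T + N: effort 3 + 3 + 4 + 3 = 13 ≤ 15, user value 17 + 15 + 13 + 4 = 49.
H + M + T: effort 3 + 3 + 4 = 10 ≤ 15, user value 17 + 15 + 13 = 45.
Best is H, M, T, and N with total user value 49.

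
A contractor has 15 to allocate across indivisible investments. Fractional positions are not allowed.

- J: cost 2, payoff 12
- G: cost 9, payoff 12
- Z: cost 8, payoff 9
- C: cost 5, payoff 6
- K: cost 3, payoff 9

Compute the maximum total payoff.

33

Take J, G, and K: cost 2 + 9 + 3 = 14 ≤ 15, payoff 12 + 12 + 9 = 33.
No other feasible combination does better.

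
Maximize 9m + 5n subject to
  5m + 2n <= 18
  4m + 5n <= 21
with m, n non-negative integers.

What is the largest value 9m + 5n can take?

The continuous relaxation peaks at (2.82, 1.94) with value 35.12; rounding to a feasible lattice point costs some objective.
(m,n)=(3,1): 5·3+2·1=17≤18, 4·3+5·1=17≤21, objective 32.
(m,n)=(2,2): 5·2+2·2=14≤18, 4·2+5·2=18≤21, objective 28.
(m,n)=(3,0): 5·3+2·0=15≤18, 4·3+5·0=12≤21, objective 27.
(m,n)=(2,1): 5·2+2·1=12≤18, 4·2+5·1=13≤21, objective 23.
No feasible integer point exceeds 32.

32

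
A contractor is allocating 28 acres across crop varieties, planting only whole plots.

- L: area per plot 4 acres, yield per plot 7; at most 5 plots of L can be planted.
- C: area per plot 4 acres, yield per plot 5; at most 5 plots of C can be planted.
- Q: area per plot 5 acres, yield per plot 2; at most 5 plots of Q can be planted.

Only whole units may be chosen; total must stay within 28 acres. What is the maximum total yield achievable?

This is a bounded integer knapsack.
L has the best ratio (7/4); taking only L gives at most 5×7 = 35 (stopped by the supply cap of 5).
Mixing does better — 5×L and 2×C: area 28 ≤ 28, yield 5·7 + 2·5 = 45.

45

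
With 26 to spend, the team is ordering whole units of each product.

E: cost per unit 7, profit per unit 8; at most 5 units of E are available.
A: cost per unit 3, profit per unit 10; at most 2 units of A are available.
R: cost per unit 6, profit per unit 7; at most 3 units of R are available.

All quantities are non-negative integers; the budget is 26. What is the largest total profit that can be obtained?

43

This is a bounded integer knapsack.
1×E, 2×A, and 2×R: cost 25 ≤ 26, profit 1·8 + 2·10 + 2·7 = 42.
2×E, 2×A, and 1×R: cost 26 ≤ 26, profit 2·8 + 2·10 + 1·7 = 43.
Best is 43.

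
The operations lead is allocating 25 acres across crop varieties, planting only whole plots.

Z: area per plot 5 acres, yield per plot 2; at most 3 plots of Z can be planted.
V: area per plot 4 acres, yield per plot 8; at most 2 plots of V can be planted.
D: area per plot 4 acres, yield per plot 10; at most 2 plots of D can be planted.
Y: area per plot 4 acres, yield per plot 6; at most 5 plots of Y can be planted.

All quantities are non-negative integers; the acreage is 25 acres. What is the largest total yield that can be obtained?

48

This is a bounded integer knapsack.
D has the best ratio (10/4); taking only D gives at most 2×10 = 20 (stopped by the supply cap of 2).
Mixing does better — 2×V, 2×D, and 2×Y: area 24 ≤ 25, yield 2·8 + 2·10 + 2·6 = 48.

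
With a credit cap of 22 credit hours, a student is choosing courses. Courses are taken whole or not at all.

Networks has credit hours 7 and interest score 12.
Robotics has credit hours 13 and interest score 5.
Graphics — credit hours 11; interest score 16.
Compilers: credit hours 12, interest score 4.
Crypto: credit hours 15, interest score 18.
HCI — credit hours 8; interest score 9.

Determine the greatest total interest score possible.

This is an integer program with binary decision variables.
Allowing fractional choices, the relaxed optimum would be about 32.8, but courses are indivisible.
Networks + Graphics: credit hours 7 + 11 = 18 ≤ 22, interest score 12 + 16 = 28.
Graphics + HCI: credit hours 11 + 8 = 19 ≤ 22, interest score 16 + 9 = 25.
Networks + Crypto: credit hours 7 + 15 = 22 ≤ 22, interest score 12 + 18 = 30.
Best is Networks and Crypto with total interest score 30.

30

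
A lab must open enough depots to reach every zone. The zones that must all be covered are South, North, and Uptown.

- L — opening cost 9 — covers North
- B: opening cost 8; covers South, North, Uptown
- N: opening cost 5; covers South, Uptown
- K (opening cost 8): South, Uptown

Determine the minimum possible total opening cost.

The greedy cost-per-new-zone heuristic would pick N and B for 13, but a cheaper cover exists.
B alone covers South, North, Uptown — every zone.
Total opening cost: 8.
No cover costs less than 8.

8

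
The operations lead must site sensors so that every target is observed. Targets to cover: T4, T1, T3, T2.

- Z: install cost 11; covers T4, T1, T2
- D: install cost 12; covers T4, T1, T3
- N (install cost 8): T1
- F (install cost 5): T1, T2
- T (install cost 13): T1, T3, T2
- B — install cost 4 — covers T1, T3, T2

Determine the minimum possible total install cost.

Choose Z and B: together they cover T4, T1, T3, T2 — every target.
Total install cost: 11 + 4 = 15.

15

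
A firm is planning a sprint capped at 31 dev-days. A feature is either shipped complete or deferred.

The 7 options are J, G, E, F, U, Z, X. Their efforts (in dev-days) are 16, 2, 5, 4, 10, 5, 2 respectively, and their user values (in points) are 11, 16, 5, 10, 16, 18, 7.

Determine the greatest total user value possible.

72

Allowing fractional choices, the relaxed optimum would be about 74.1, but features are indivisible.
G + F + U + Z + X: effort 2 + 4 + 10 + 5 + 2 = 23 ≤ 31, user value 16 + 10 + 16 + 18 + 7 = 67.
G + E + F + U + Z + X: effort 2 + 5 + 4 + 10 + 5 + 2 = 28 ≤ 31, user value 16 + 5 + 10 + 16 + 18 + 7 = 72.
Best is G, E, F, U, Z, and X with total user value 72.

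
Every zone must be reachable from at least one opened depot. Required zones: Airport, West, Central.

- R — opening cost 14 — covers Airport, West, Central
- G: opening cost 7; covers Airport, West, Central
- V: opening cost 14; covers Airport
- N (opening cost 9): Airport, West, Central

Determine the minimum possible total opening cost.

G alone covers Airport, West, Central — every zone.
Total opening cost: 7.
No cover costs less than 7.

7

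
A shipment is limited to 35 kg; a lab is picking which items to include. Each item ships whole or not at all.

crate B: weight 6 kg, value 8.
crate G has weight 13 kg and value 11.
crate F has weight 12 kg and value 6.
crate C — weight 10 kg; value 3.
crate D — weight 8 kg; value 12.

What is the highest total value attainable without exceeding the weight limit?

31

crate B + crate G + crate D: weight 6 + 13 + 8 = 27 ≤ 35, value 8 + 11 + 12 = 31.
crate G + crate F + crate D: weight 13 + 12 + 8 = 33 ≤ 35, value 11 + 6 + 12 = 29.
crate B + crate F + crate D: weight 6 + 12 + 8 = 26 ≤ 35, value 8 + 6 + 12 = 26.
Best is crate B, crate G, and crate D with total value 31.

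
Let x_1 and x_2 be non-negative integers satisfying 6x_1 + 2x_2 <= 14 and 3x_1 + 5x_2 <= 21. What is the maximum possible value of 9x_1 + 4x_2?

(x_1,x_2)=(2,1): 6·2+2·1=14≤14, 3·2+5·1=11≤21, objective 22.
(x_1,x_2)=(1,3): 6·1+2·3=12≤14, 3·1+5·3=18≤21, objective 21.
(x_1,x_2)=(2,0): 6·2+2·0=12≤14, 3·2+5·0=6≤21, objective 18.
(x_1,x_2)=(1,2): 6·1+2·2=10≤14, 3·1+5·2=13≤21, objective 17.
Maximum is 22 at (x_1,x_2)=(2,1).

22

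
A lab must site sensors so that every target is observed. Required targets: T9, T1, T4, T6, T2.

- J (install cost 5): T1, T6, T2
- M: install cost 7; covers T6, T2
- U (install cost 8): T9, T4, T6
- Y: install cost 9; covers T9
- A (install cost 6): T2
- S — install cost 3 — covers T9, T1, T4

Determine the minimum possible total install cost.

8

This is a weighted set-cover instance.
Choose J and S: together they cover T9, T1, T4, T6, T2 — every target.
Total install cost: 5 + 3 = 8.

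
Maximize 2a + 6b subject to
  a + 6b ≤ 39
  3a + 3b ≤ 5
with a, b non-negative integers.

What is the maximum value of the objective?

6

Relaxing integrality, the LP optimum is 10.00 at (a,b) = (0, 1.67), which is not an integer point.
(a,b)=(0,1): 1·0+6·1=6≤39, 3·0+3·1=3≤5, objective 6.
(a,b)=(1,0): 1·1+6·0=1≤39, 3·1+3·0=3≤5, objective 2.
(a,b)=(0,0): 1·0+6·0=0≤39, 3·0+3·0=0≤5, objective 0.
No feasible integer point exceeds 6.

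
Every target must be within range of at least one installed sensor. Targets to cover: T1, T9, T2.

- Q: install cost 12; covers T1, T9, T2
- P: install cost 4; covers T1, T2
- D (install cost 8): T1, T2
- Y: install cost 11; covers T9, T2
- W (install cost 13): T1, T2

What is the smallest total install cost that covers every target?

12

The greedy cost-per-new-target heuristic would pick P and Y for 15, but a cheaper cover exists.
Q alone covers T1, T9, T2 — every target.
Total install cost: 12.
No cover costs less than 12.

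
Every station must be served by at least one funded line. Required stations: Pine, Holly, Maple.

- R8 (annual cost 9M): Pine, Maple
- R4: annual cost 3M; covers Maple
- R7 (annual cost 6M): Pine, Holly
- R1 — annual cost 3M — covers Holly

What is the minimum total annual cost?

Choose R4 and R7: together they cover Pine, Holly, Maple — every station.
Total annual cost: 3 + 6 = 9.
No cover costs less than 9.

9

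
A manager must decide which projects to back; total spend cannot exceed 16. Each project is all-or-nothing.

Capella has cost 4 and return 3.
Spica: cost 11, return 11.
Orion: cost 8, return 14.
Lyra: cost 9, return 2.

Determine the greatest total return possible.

17

Allowing fractional choices, the relaxed optimum would be about 22.0, but projects are indivisible.
Orion: cost 8 ≤ 16, return 14.
Capella + Orion: cost 4 + 8 = 12 ≤ 16, return 3 + 14 = 17.
Capella + Spica: cost 4 + 11 = 15 ≤ 16, return 3 + 11 = 14.
Best is Capella and Orion with total return 17.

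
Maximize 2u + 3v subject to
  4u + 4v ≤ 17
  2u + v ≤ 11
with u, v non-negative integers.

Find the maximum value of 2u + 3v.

(u,v)=(0,4) is feasible, giving 12.
(u,v)=(1,3) is feasible, giving 11.
(u,v)=(0,3) is feasible, giving 9.
No feasible integer point exceeds 12.

12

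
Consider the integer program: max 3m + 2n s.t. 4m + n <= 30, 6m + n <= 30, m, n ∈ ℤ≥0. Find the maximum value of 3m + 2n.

60

(m,n)=(0,30): 4·0+1·30=30≤30, 6·0+1·30=30≤30, objective 60.
(m,n)=(0,29): 4·0+1·29=29≤30, 6·0+1·29=29≤30, objective 58.
Maximum is 60 at (m,n)=(0,30).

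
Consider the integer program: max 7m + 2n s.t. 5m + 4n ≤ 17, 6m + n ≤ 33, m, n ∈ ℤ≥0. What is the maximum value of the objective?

21

(m,n)=(3,0): 5·3+4·0=15≤17, 6·3+1·0=18≤33, objective 21.
(m,n)=(2,1): 5·2+4·1=14≤17, 6·2+1·1=13≤33, objective 16.
(m,n)=(2,0): 5·2+4·0=10≤17, 6·2+1·0=12≤33, objective 14.
No feasible integer point exceeds 21.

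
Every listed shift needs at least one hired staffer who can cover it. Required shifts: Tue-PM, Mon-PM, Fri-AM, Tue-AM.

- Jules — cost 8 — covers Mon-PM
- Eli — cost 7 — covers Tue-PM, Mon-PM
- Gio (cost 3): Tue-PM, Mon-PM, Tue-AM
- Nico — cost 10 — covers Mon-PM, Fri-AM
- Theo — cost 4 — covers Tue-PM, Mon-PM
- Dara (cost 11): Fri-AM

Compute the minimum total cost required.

13

Choose Gio and Nico: together they cover Tue-PM, Mon-PM, Fri-AM, Tue-AM — every shift.
Total cost: 3 + 10 = 13.
No cover costs less than 13.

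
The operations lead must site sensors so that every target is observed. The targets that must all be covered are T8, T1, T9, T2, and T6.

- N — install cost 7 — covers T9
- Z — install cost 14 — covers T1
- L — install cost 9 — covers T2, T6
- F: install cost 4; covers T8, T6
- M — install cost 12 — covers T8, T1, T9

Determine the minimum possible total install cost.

The greedy cost-per-new-target heuristic would pick F, M, and L for 25, but a cheaper cover exists.
Choose L and M: together they cover T8, T1, T9, T2, T6 — every target.
Total install cost: 9 + 12 = 21.
No cover costs less than 21.

21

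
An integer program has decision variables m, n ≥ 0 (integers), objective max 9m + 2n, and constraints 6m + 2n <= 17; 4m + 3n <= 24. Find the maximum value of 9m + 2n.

(m,n)=(2,2) is feasible, giving 22.
(m,n)=(2,1) is feasible, giving 20.
(m,n)=(2,0) is feasible, giving 18.
Maximum is 22 at (m,n)=(2,2).

22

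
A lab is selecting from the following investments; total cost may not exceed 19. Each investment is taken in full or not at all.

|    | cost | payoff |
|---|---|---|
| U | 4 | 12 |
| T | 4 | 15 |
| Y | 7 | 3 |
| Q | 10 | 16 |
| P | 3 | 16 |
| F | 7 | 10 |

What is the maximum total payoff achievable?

53

Allowing fractional choices, the relaxed optimum would be about 55.8, but investments are indivisible.
U + T + P + F: cost 4 + 4 + 3 + 7 = 18 ≤ 19, payoff 12 + 15 + 16 + 10 = 53.
T + Q + P: cost 4 + 10 + 3 = 17 ≤ 19, payoff 15 + 16 + 16 = 47.
Best is U, T, P, and F with total payoff 53.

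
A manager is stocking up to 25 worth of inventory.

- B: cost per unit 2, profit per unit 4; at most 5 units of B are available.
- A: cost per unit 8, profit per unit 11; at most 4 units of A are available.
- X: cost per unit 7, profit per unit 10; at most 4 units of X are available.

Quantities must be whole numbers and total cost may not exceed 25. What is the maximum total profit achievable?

This is a bounded integer knapsack.
B has the best ratio (4/2); taking only B gives at most 5×4 = 20 (stopped by the supply cap of 5).
Mixing does better — 5×B, 1×A, and 1×X: cost 25 ≤ 25, profit 5·4 + 1·11 + 1·10 = 41.

41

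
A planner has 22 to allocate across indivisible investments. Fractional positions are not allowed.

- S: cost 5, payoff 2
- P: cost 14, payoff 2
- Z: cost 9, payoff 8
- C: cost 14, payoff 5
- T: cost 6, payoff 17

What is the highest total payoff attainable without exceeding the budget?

Z + T: cost 9 + 6 = 15 ≤ 22, payoff 8 + 17 = 25.
S + Z + T: cost 5 + 9 + 6 = 20 ≤ 22, payoff 2 + 8 + 17 = 27.
C + T: cost 14 + 6 = 20 ≤ 22, payoff 5 + 17 = 22.
Best is S, Z, and T with total payoff 27.

27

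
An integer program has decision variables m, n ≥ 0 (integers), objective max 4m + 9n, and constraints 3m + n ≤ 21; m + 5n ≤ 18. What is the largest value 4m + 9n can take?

(m,n)=(6,2): 3·6+1·2=20≤21, 1·6+5·2=16≤18, objective 42.
(m,n)=(5,2): 3·5+1·2=17≤21, 1·5+5·2=15≤18, objective 38.
(m,n)=(6,1): 3·6+1·1=19≤21, 1·6+5·1=11≤18, objective 33.
The best lattice point is (6,2), giving 42.

42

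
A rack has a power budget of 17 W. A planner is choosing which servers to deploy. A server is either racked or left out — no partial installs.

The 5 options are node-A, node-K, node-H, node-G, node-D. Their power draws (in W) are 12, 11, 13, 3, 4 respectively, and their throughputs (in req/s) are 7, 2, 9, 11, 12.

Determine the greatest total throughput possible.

Allowing fractional choices, the relaxed optimum would be about 29.9, but servers are indivisible.
node-G + node-D: power draw 3 + 4 = 7 ≤ 17, throughput 11 + 12 = 23.
node-H + node-D: power draw 13 + 4 = 17 ≤ 17, throughput 9 + 12 = 21.
Best is node-G and node-D with total throughput 23.

23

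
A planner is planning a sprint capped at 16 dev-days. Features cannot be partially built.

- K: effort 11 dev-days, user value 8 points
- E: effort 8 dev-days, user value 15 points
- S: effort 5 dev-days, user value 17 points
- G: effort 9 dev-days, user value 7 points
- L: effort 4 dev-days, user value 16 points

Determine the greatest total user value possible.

Allowing fractional choices, the relaxed optimum would be about 46.1, but features are indivisible.
E + S: effort 8 + 5 = 13 ≤ 16, user value 15 + 17 = 32.
E + L: effort 8 + 4 = 12 ≤ 16, user value 15 + 16 = 31.
S + L: effort 5 + 4 = 9 ≤ 16, user value 17 + 16 = 33.
Best is S and L with total user value 33.

33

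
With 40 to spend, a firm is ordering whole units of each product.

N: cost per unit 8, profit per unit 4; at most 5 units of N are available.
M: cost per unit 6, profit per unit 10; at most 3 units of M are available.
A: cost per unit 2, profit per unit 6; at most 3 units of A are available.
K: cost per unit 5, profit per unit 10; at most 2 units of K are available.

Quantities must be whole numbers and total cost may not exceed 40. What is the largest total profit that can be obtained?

A has the best ratio (6/2); taking only A gives at most 3×6 = 18 (stopped by the supply cap of 3).
Mixing does better — 3×M, 3×A, and 2×K: cost 34 ≤ 40, profit 3·10 + 3·6 + 2·10 = 68.

68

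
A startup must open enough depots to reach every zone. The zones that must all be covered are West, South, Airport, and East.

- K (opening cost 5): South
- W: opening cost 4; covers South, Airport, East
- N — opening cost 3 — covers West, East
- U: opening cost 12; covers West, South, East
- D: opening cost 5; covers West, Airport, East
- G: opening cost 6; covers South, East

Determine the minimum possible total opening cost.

7

Choose W and N: together they cover West, South, Airport, East — every zone.
Total opening cost: 4 + 3 = 7.
No cover costs less than 7.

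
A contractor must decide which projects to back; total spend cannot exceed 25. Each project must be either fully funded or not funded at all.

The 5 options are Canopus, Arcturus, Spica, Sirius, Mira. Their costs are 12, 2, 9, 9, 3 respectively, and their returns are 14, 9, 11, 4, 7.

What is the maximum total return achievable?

34

Take Canopus, Arcturus, and Spica: cost 12 + 2 + 9 = 23 ≤ 25, return 14 + 9 + 11 = 34.
No other feasible combination does better.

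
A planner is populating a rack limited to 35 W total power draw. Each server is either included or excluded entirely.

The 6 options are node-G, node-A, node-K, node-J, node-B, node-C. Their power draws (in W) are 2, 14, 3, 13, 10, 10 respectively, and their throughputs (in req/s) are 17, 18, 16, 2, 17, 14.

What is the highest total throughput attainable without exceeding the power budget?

68

Allowing fractional choices, the relaxed optimum would be about 76.9, but servers are indivisible.
node-G + node-A + node-K + node-C: power draw 2 + 14 + 3 + 10 = 29 ≤ 35, throughput 17 + 18 + 16 + 14 = 65.
node-G + node-A + node-K + node-B: power draw 2 + 14 + 3 + 10 = 29 ≤ 35, throughput 17 + 18 + 16 + 17 = 68.
node-G + node-K + node-B + node-C: power draw 2 + 3 + 10 + 10 = 25 ≤ 35, throughput 17 + 16 + 17 + 14 = 64.
Best is node-G, node-A, node-K, and node-B with total throughput 68.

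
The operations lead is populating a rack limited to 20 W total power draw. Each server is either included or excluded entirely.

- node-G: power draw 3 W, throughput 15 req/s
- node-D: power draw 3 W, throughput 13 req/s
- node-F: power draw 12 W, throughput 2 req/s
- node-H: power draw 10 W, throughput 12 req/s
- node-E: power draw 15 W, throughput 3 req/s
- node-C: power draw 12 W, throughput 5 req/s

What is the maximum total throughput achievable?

40

Take node-G, node-D, and node-H: power draw 3 + 3 + 10 = 16 ≤ 20, throughput 15 + 13 + 12 = 40.
No other feasible combination does better.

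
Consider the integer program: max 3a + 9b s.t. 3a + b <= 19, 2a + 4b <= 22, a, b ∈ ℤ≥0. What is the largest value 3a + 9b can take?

Relaxing integrality, the LP optimum is 49.50 at (a,b) = (0, 5.5), which is not an integer point.
(a,b)=(1,5): 3·1+1·5=8≤19, 2·1+4·5=22≤22, objective 48.
(a,b)=(0,5): 3·0+1·5=5≤19, 2·0+4·5=20≤22, objective 45.
(a,b)=(2,4): 3·2+1·4=10≤19, 2·2+4·4=20≤22, objective 42.
The best lattice point is (1,5), giving 48.

48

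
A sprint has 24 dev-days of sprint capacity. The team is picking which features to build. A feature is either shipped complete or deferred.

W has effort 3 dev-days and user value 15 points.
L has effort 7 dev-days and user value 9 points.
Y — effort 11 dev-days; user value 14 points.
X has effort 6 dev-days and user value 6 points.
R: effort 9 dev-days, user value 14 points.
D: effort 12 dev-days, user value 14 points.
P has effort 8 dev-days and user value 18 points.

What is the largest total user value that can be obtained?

48

Take W, L, X, and P: effort 3 + 7 + 6 + 8 = 24 ≤ 24, user value 15 + 9 + 6 + 18 = 48.
No other feasible combination does better.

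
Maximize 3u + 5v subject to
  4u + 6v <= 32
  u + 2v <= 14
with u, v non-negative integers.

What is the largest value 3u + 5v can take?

Relaxing integrality, the LP optimum is 26.67 at (u,v) = (0, 5.33), which is not an integer point.
(u,v)=(2,4): 4·2+6·4=32≤32, 1·2+2·4=10≤14, objective 26.
(u,v)=(0,5): 4·0+6·5=30≤32, 1·0+2·5=10≤14, objective 25.
Maximum is 26 at (u,v)=(2,4).

26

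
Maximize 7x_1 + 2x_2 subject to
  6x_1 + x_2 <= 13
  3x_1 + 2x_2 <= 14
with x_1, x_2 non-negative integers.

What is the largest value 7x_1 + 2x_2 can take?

(x_1,x_2)=(1,5) is feasible, giving 17.
(x_1,x_2)=(1,4) is feasible, giving 15.
(x_1,x_2)=(0,6) is feasible, giving 12.
Maximum is 17 at (x_1,x_2)=(1,5).

17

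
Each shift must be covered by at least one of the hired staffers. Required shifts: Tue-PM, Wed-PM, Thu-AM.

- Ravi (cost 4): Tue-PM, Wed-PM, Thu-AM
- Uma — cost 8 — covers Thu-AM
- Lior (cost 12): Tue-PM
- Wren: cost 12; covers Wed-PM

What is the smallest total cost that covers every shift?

This is an integer covering problem.
Ravi alone covers Tue-PM, Wed-PM, Thu-AM — every shift.
Total cost: 4.
No cover costs less than 4.

4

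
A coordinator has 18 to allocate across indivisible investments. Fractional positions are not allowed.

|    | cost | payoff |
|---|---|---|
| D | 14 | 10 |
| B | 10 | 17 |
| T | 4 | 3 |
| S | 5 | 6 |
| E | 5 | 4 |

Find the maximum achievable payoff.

Allowing fractional choices, the relaxed optimum would be about 25.4, but investments are indivisible.
B + S: cost 10 + 5 = 15 ≤ 18, payoff 17 + 6 = 23.
B + E: cost 10 + 5 = 15 ≤ 18, payoff 17 + 4 = 21.
Best is B and S with total payoff 23.

23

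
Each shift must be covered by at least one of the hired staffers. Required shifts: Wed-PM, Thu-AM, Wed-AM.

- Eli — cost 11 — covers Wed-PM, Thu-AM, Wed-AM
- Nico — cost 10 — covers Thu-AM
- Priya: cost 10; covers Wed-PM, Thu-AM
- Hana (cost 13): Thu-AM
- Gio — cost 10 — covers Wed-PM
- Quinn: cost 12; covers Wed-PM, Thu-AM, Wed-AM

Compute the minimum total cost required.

Eli alone covers Wed-PM, Thu-AM, Wed-AM — every shift.
Total cost: 11.

11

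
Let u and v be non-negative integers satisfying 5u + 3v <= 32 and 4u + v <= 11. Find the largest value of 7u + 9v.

90

The continuous relaxation peaks at (0, 10.7) with value 96.00; rounding to a feasible lattice point costs some objective.
(u,v)=(0,10): 5·0+3·10=30≤32, 4·0+1·10=10≤11, objective 90.
(u,v)=(0,9): 5·0+3·9=27≤32, 4·0+1·9=9≤11, objective 81.
Maximum is 90 at (u,v)=(0,10).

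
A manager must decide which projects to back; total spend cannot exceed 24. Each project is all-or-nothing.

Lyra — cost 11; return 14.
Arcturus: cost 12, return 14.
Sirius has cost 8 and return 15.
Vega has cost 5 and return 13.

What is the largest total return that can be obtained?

42

Lyra + Sirius: cost 11 + 8 = 19 ≤ 24, return 14 + 15 = 29.
Lyra + Sirius + Vega: cost 11 + 8 + 5 = 24 ≤ 24, return 14 + 15 + 13 = 42.
Best is Lyra, Sirius, and Vega with total return 42.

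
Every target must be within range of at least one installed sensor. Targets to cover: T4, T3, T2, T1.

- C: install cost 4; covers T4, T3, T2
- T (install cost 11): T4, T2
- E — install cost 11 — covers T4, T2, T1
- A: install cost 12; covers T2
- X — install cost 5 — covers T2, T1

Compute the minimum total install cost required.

9

This is an integer covering problem.
Choose C and X: together they cover T4, T3, T2, T1 — every target.
Total install cost: 4 + 5 = 9.
No cover costs less than 9.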